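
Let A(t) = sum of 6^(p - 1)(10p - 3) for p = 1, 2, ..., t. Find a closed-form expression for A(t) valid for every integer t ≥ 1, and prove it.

A(t) = 6^t(2t - 1) + 1

We claim A(t) = 6^t(2t - 1) + 1 for all t ≥ 1.
Base step (t = 1): A(1) = 7, and the closed form gives 7. They agree.
For the inductive step, assume it holds for an arbitrary p ≥ 1, so A(p) = 6^p(2p - 1) + 1.
Then A(p+1) = A(p) + (6^p(10p + 7)) = (6^p(2p - 1) + 1) + (6^p(10p + 7)).
Simplifying, A(p+1) = 12·6^p·p + 6·6^p + 1 = 6^(p+1)(2(p+1) - 1) + 1,
which is the closed form with t = p+1.
By the principle of mathematical induction, the result holds for all t ≥ 1.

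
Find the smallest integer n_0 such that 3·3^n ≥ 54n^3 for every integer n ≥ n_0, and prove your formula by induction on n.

At n = 8: 19683 < 27648, so the inequality fails and n_0 ≥ 9. We prove 3·3^n ≥ 54n^3 for all n ≥ 9.
Base case (n = 9): 3·3^n = 59049 and 54n^3 = 39366, so 59049 ≥ 39366.
For the inductive step, assume it holds for an arbitrary k ≥ 9, so 3·3^k ≥ 54k^3.
Then 3·3^(k + 1) = 3·(3·3^k) ≥ 3·(54k^3).
Also, for k ≥ 9 we have 3·(54k^3) ≥ 54(k+1)^3, since 3 ≥ (1 + 1/k)^3 for all k ≥ 9.
Combining, 3·3^(k + 1) ≥ 54(k+1)^3.
By the principle of mathematical induction, the result holds for all n ≥ 9.
Hence the smallest such n_0 is 9.

n_0 = 9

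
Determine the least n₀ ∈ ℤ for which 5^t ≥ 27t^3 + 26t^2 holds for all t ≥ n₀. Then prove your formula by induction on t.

n₀ = 6

At t = 5: 3125 < 4025, so the inequality fails and n₀ ≥ 6. We prove 5^t ≥ 27t^3 + 26t^2 for all t ≥ 6.
When t = 6: 5^t = 15625 and 27t^3 + 26t^2 = 6768, so 15625 ≥ 6768.
Inductive step: assume the claim holds for t = j, so 5^j ≥ 27j^3 + 26j^2.
Then 5^(j + 1) = 5·(5^j) ≥ 5·(27j^3 + 26j^2).
Also, for j ≥ 6 we have 5·(27j^3 + 26j^2) ≥ 27(j+1)^3 + 26(j+1)^2, since 5·(27j^3 + 26j^2) − (27(j+1)^3 + 26(j+1)^2) = 108j^3 + 23j^2 - 133j - 53, which is nonnegative for all j ≥ 6.
Combining, 5^(j + 1) ≥ 27(j+1)^3 + 26(j+1)^2.
This completes the induction.
Hence the smallest such n₀ is 6.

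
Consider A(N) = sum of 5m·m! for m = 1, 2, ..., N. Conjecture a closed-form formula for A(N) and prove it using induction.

A(N) = 5(N + 1)! - 5

We claim A(N) = 5(N + 1)! - 5 for all N ≥ 1.
For the base case N = 1: A(1) = 5, and the closed form gives 5. They agree.
Inductive step: assume the claim holds for N = m, so A(m) = 5(m + 1)! - 5.
Then A(m+1) = A(m) + (5(m + 1)(m + 1)!) = (5(m + 1)! - 5) + (5(m + 1)(m + 1)!).
Simplifying, A(m+1) = 5((m+1) + 1)! - 5,
which is the closed form with N = m+1.
By the principle of mathematical induction, the result holds for all N ≥ 1.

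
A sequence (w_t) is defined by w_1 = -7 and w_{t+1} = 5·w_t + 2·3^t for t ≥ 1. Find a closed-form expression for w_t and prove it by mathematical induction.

w_t = -3^t - 4·5^(t - 1)

Computing the first terms: w_1 = -7, w_2 = -29, w_3 = -127. This suggests w_t = -3^t - 4·5^(t - 1).
Base step (t = 1): the formula gives -7 = -7 = w_1.
Inductive step: assume the claim holds for t = r, so w_r = -3^r - 4·5^(r - 1).
Then w_{r+1} = 5·w_r + 2·3^r = 5·(-3^r - 4·5^(r - 1)) + 2·3^r = -3^(r + 1) - 4·5^r = -3^(r+1) - 4·5^((r+1) - 1),
which is the claimed formula at t = r+1.
This completes the induction.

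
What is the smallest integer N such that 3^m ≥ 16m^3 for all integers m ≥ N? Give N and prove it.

N = 9

At m = 8: 6561 < 8192, so the inequality fails and N ≥ 9. We prove 3^m ≥ 16m^3 for all m ≥ 9.
For the base case m = 9: 3^m = 19683 and 16m^3 = 11664, so 19683 ≥ 11664.
For the inductive step, assume it holds for an arbitrary r ≥ 9, so 3^r ≥ 16r^3.
Then 3^(r + 1) = 3·(3^r) ≥ 3·(16r^3).
Also, for r ≥ 9 we have 3·(16r^3) ≥ 16(r+1)^3, since 3 ≥ (1 + 1/r)^3 for all r ≥ 9.
Combining, 3^(r + 1) ≥ 16(r+1)^3.
This completes the induction.
Hence the smallest such N is 9.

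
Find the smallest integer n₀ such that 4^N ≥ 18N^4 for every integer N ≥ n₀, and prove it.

n₀ = 9

At N = 8: 65536 < 73728, so the inequality fails and n₀ ≥ 9. We prove 4^N ≥ 18N^4 for all N ≥ 9.
Base step (N = 9): 4^N = 262144 and 18N^4 = 118098, so 262144 ≥ 118098.
Suppose the result is true for N = m, so 4^m ≥ 18m^4.
Then 4^(m + 1) = 4·(4^m) ≥ 4·(18m^4).
Also, for m ≥ 9 we have 4·(18m^4) ≥ 18(m+1)^4, since 4 ≥ (1 + 1/m)^4 for all m ≥ 9.
Combining, 4^(m + 1) ≥ 18(m+1)^4.
By the principle of mathematical induction, the result holds for all N ≥ 9.
Hence the smallest such n₀ is 9.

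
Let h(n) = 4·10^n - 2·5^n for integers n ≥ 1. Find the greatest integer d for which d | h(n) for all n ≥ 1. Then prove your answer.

Computing the first values: h(1) = 30 and h(2) = 350; gcd(30, 350) = 10, so d ≤ 10.
We prove 10 | 4·10^n - 2·5^n for all n ≥ 1 by induction on n.
When n = 1: h(1) = 30 = 10·(3), so 10 | h(1).
Inductive step: assume the claim holds for n = k, i.e. 10 | h(k). Then
h(k+1) − 10·h(k) = (4·10^(k+1) - 2·5^(k+1)) − 10·(4·10^k - 2·5^k) = (-2)·5^k·(5 − 10) = (10)·5^k. Since 10 | h(k) by the inductive hypothesis, 10 | 10·h(k); and 10 | 10 since 10 = 10·1. Therefore 10 | h(k+1).
This completes the induction.
Therefore the largest such d is 10.

d = 10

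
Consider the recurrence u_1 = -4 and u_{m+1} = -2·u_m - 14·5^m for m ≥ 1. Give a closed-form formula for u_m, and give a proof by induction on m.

u_m = -3(-2)^m - 2·5^m

Computing the first terms: u_1 = -4, u_2 = -62, u_3 = -226. This suggests u_m = -3(-2)^m - 2·5^m.
For the base case m = 1: the formula gives -4 = -4 = u_1.
Suppose the result is true for m = j, so u_j = -3(-2)^j - 2·5^j.
Then u_{j+1} = -2·u_j - 14·5^j = -2·(-3(-2)^j - 2·5^j) - 14·5^j = -3(-2)^(j + 1) - 2·5^(j + 1),
which is the claimed formula at m = j+1.
This completes the induction.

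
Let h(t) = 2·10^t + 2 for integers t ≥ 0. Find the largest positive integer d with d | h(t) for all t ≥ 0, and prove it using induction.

d = 2

Computing the first values: h(0) = 4 and h(1) = 22; gcd(4, 22) = 2, so d ≤ 2.
We prove 2 | 2·10^t + 2 for all t ≥ 0 by induction on t.
Base step (t = 0): h(0) = 4 = 2·(2), so 2 | h(0).
Inductive step: suppose the statement holds for some m ≥ 0, i.e. 2 | h(m). Then
h(m+1) = 2·10^(m+1) + 2 = 10·(2·10^m + 2) - 18 = 10·h(m) - 18. The first term is divisible by 2 by the inductive hypothesis, and -18 is divisible by 2. Hence 2 | h(m+1).
Hence, by induction on t, the claim holds for every t ≥ 0.
Therefore the largest such d is 2.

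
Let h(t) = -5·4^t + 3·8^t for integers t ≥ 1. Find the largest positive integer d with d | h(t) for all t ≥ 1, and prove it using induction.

Computing the first values: h(1) = 4 and h(2) = 112; gcd(4, 112) = 4, so d ≤ 4.
We prove 4 | -5·4^t + 3·8^t for all t ≥ 1 by induction on t.
Base case (t = 1): h(1) = 4 = 4·(1), so 4 | h(1).
Inductive step: suppose the statement holds for some p ≥ 1, i.e. 4 | h(p). Then
h(p+1) − 8·h(p) = (-5·4^(p+1) + 3·8^(p+1)) − 8·(-5·4^p + 3·8^p) = (-5)·4^p·(4 − 8) = (20)·4^p. Since 4 | h(p) by the inductive hypothesis, 4 | 8·h(p); and 4 | 20 since 20 = 4·5. Therefore 4 | h(p+1).
This completes the induction.
Therefore the largest such d is 4.

d = 4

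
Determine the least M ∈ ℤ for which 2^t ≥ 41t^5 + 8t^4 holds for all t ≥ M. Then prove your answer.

M = 30

At t = 29: 536870912 < 846615357, so the inequality fails and M ≥ 30. We prove 2^t ≥ 41t^5 + 8t^4 for all t ≥ 30.
Base step (t = 30): 2^t = 1073741824 and 41t^5 + 8t^4 = 1002780000, so 1073741824 ≥ 1002780000.
Suppose the result is true for t = p, so 2^p ≥ 41p^5 + 8p^4.
Then 2^(p + 1) = 2·(2^p) ≥ 2·(41p^5 + 8p^4).
Also, for p ≥ 30 we have 2·(41p^5 + 8p^4) ≥ 41(p+1)^5 + 8(p+1)^4, since 2·(41p^5 + 8p^4) − (41(p+1)^5 + 8(p+1)^4) = 41p^5 - 197p^4 - 442p^3 - 458p^2 - 237p - 49, which is nonnegative for all p ≥ 30.
Combining, 2^(p + 1) ≥ 41(p+1)^5 + 8(p+1)^4.
By the principle of mathematical induction, the result holds for all t ≥ 30.
Hence the smallest such M is 30.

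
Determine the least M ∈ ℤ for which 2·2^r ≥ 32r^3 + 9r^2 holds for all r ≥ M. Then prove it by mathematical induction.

M = 17

At r = 16: 131072 < 133376, so the inequality fails and M ≥ 17. We prove 2·2^r ≥ 32r^3 + 9r^2 for all r ≥ 17.
When r = 17: 2·2^r = 262144 and 32r^3 + 9r^2 = 159817, so 262144 ≥ 159817.
Suppose the result is true for r = p, so 2·2^p ≥ 32p^3 + 9p^2.
Then 2·2^(p + 1) = 2·(2·2^p) ≥ 2·(32p^3 + 9p^2).
Also, for p ≥ 17 we have 2·(32p^3 + 9p^2) ≥ 32(p+1)^3 + 9(p+1)^2, since 2·(32p^3 + 9p^2) − (32(p+1)^3 + 9(p+1)^2) = 32p^3 - 87p^2 - 114p - 41, which is nonnegative for all p ≥ 17.
Combining, 2·2^(p + 1) ≥ 32(p+1)^3 + 9(p+1)^2.
Hence, by induction on r, the claim holds for every r ≥ 17.
Hence the smallest such M is 17.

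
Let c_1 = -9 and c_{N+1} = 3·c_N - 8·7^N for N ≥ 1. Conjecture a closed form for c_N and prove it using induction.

c_N = 5·3^(N - 1) - 2·7^N

Computing the first terms: c_1 = -9, c_2 = -83, c_3 = -641. This suggests c_N = 5·3^(N - 1) - 2·7^N.
When N = 1: the formula gives -9 = -9 = c_1.
For the inductive step, assume it holds for an arbitrary i ≥ 1, so c_i = 5·3^(i - 1) - 2·7^i.
Then c_{i+1} = 3·c_i - 8·7^i = 3·(5·3^(i - 1) - 2·7^i) - 8·7^i = 5·3^i - 2·7^(i + 1) = 5·3^((i+1) - 1) - 2·7^(i+1),
which is the claimed formula at N = i+1.
By induction, the statement is established for all N ≥ 1.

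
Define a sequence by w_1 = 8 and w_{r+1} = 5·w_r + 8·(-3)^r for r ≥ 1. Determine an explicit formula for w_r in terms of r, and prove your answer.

Computing the first terms: w_1 = 8, w_2 = 16, w_3 = 152. This suggests w_r = -(-3)^r + 5^r.
Base case (r = 1): the formula gives 8 = 8 = w_1.
Suppose the result is true for r = i, so w_i = -(-3)^i + 5^i.
Then w_{i+1} = 5·w_i + 8·(-3)^i = 5·(-(-3)^i + 5^i) + 8·(-3)^i = -(-3)^(i + 1) + 5^(i + 1),
which is the claimed formula at r = i+1.
This completes the induction.

w_r = -(-3)^r + 5^r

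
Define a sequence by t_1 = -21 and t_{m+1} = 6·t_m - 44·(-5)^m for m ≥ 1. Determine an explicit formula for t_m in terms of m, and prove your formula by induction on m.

Computing the first terms: t_1 = -21, t_2 = 94, t_3 = -536. This suggests t_m = 4(-5)^m - 6^(m - 1).
When m = 1: the formula gives -21 = -21 = t_1.
For the inductive step, assume it holds for an arbitrary i ≥ 1, so t_i = 4(-5)^i - 6^(i - 1).
Then t_{i+1} = 6·t_i - 44·(-5)^i = 6·(4(-5)^i - 6^(i - 1)) - 44·(-5)^i = 4(-5)^(i + 1) - 6^i = 4(-5)^(i+1) - 6^((i+1) - 1),
which is the claimed formula at m = i+1.
This completes the induction.

t_m = 4(-5)^m - 6^(m - 1)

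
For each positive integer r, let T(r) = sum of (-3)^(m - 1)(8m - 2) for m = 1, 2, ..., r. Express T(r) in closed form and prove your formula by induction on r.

We claim T(r) = -2(-3)^r·r for all r ≥ 1.
Base step (r = 1): T(1) = 6, and the closed form gives 6. They agree.
For the inductive step, assume it holds for an arbitrary m ≥ 1, so T(m) = -2(-3)^m·m.
Then T(m+1) = T(m) + ((-3)^m(8m + 6)) = (-2(-3)^m·m) + ((-3)^m(8m + 6)).
Simplifying, T(m+1) = 6(-3)^m(m + 1) = -2(-3)^(m+1)·(m+1),
which is the closed form with r = m+1.
By the principle of mathematical induction, the result holds for all r ≥ 1.

T(r) = -2(-3)^r·r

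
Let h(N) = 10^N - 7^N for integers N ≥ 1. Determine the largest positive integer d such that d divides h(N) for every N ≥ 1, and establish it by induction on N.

Computing the first values: h(1) = 3 and h(2) = 51; gcd(3, 51) = 3, so d ≤ 3.
We prove 3 | 10^N - 7^N for all N ≥ 1 by induction on N.
Base step (N = 1): h(1) = 3 = 3·(1), so 3 | h(1).
For the inductive step, assume it holds for an arbitrary r ≥ 1, i.e. 3 | h(r). Then
10^{r+1} − 7^{r+1} = 10·10^r − 7·7^r = 10·(10^r − 7^r) + (3)·7^r. The first term is divisible by 3 by the inductive hypothesis, and the second term (3)·7^r is divisible by 3 since 3 | 3. Hence 3 | h(r+1).
By the principle of mathematical induction, the result holds for all N ≥ 1.
Therefore the largest such d is 3.

d = 3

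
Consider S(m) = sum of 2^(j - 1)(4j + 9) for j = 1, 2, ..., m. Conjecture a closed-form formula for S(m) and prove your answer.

S(m) = 2^m(4m + 5) - 5

We claim S(m) = 2^m(4m + 5) - 5 for all m ≥ 1.
When m = 1: S(1) = 13, and the closed form gives 13. They agree.
Inductive step: assume the claim holds for m = j, so S(j) = 2^j(4j + 5) - 5.
Then S(j+1) = S(j) + (2^j(4j + 13)) = (2^j(4j + 5) - 5) + (2^j(4j + 13)).
Simplifying, S(j+1) = 8·2^j·j + 18·2^j - 5 = 2^(j+1)(4(j+1) + 5) - 5,
which is the closed form with m = j+1.
This completes the induction.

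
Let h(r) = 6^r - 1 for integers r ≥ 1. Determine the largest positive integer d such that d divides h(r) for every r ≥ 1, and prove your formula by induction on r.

Computing the first values: h(1) = 5 and h(2) = 35; gcd(5, 35) = 5, so d ≤ 5.
We prove 5 | 6^r - 1 for all r ≥ 1 by induction on r.
When r = 1: h(1) = 5 = 5·(1), so 5 | h(1).
Inductive step: assume the claim holds for r = k, i.e. 5 | h(k). Then
6^{k+1} − 1^{k+1} = 6·6^k − 1·1^k = 6·(6^k − 1^k) + (5)·1^k. The first term is divisible by 5 by the inductive hypothesis, and the second term (5)·1^k is divisible by 5 since 5 | 5. Hence 5 | h(k+1).
By induction, the statement is established for all r ≥ 1.
Therefore the largest such d is 5.

d = 5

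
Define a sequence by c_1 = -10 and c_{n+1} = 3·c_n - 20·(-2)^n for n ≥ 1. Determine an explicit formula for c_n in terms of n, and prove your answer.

Computing the first terms: c_1 = -10, c_2 = 10, c_3 = -50. This suggests c_n = (-2)^(n + 2) - 2·3^(n - 1).
Base case (n = 1): the formula gives -10 = -10 = c_1.
Suppose the result is true for n = j, so c_j = (-2)^(j + 2) - 2·3^(j - 1).
Then c_{j+1} = 3·c_j - 20·(-2)^j = 3·((-2)^(j + 2) - 2·3^(j - 1)) - 20·(-2)^j = (-2)^(j + 3) - 2·3^j = (-2)^((j+1) + 2) - 2·3^((j+1) - 1),
which is the claimed formula at n = j+1.
By the principle of mathematical induction, the result holds for all n ≥ 1.

c_n = (-2)^(n + 2) - 2·3^(n - 1)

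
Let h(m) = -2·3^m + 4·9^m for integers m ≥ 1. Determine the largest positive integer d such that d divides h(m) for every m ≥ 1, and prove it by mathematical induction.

d = 6

Computing the first values: h(1) = 30 and h(2) = 306; gcd(30, 306) = 6, so d ≤ 6.
We prove 6 | -2·3^m + 4·9^m for all m ≥ 1 by induction on m.
For the base case m = 1: h(1) = 30 = 6·(5), so 6 | h(1).
Inductive step: assume the claim holds for m = j, i.e. 6 | h(j). Then
h(j+1) − 9·h(j) = (-2·3^(j+1) + 4·9^(j+1)) − 9·(-2·3^j + 4·9^j) = (-2)·3^j·(3 − 9) = (12)·3^j. Since 6 | h(j) by the inductive hypothesis, 6 | 9·h(j); and 6 | 12 since 12 = 6·2. Therefore 6 | h(j+1).
This completes the induction.
Therefore the largest such d is 6.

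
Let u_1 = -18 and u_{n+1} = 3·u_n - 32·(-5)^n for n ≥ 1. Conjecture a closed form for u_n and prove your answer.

Computing the first terms: u_1 = -18, u_2 = 106, u_3 = -482. This suggests u_n = 4(-5)^n + 2·3^(n - 1).
Base case (n = 1): the formula gives -18 = -18 = u_1.
Inductive step: suppose the statement holds for some r ≥ 1, so u_r = 4(-5)^r + 2·3^(r - 1).
Then u_{r+1} = 3·u_r - 32·(-5)^r = 3·(4(-5)^r + 2·3^(r - 1)) - 32·(-5)^r = 4(-5)^(r + 1) + 2·3^r = 4(-5)^(r+1) + 2·3^((r+1) - 1),
which is the claimed formula at n = r+1.
By induction, the statement is established for all n ≥ 1.

u_n = 4(-5)^n + 2·3^(n - 1)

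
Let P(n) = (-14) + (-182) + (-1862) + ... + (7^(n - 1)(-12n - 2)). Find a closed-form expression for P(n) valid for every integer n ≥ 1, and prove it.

P(n) = -2·7^n·n

We claim P(n) = -2·7^n·n for all n ≥ 1.
For the base case n = 1: P(1) = -14, and the closed form gives -14. They agree.
Inductive step: suppose the statement holds for some k ≥ 1, so P(k) = -2·7^k·k.
Then P(k+1) = P(k) + (7^k(-12k - 14)) = (-2·7^k·k) + (7^k(-12k - 14)).
Simplifying, P(k+1) = 14·7^k(-k - 1) = -2·7^(k+1)·(k+1),
which is the closed form with n = k+1.
Hence, by induction on n, the claim holds for every n ≥ 1.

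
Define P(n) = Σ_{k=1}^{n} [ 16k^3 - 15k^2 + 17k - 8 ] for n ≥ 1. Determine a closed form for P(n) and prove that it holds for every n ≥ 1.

We claim P(n) = n(4n^3 + 3n^2 + 5n - 2) for all n ≥ 1.
Base case (n = 1): P(1) = 10, and the closed form gives 10. They agree.
Inductive step: suppose the statement holds for some k ≥ 1, so P(k) = k(4k^3 + 3k^2 + 5k - 2).
Then P(k+1) = P(k) + (16k^3 + 33k^2 + 35k + 10) = (k(4k^3 + 3k^2 + 5k - 2)) + (16k^3 + 33k^2 + 35k + 10).
Simplifying, P(k+1) = (k + 1)(4k^3 + 15k^2 + 23k + 10) = (k+1)(4(k+1)^3 + 3(k+1)^2 + 5(k+1) - 2),
which is the closed form with n = k+1.
By induction, the statement is established for all n ≥ 1.

P(n) = n(4n^3 + 3n^2 + 5n - 2)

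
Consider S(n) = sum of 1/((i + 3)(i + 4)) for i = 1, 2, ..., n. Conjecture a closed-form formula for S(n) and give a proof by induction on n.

We claim S(n) = n/(4(n + 4)) for all n ≥ 1.
For the base case n = 1: S(1) = 1/20, and the closed form gives 1/20. They agree.
For the inductive step, assume it holds for an arbitrary i ≥ 1, so S(i) = i/(4(i + 4)).
Then S(i+1) = S(i) + (1/((i + 4)(i + 5))) = (i/(4(i + 4))) + (1/((i + 4)(i + 5))).
Simplifying, S(i+1) = (i + 1)/(4(i + 5)) = (i+1)/(4((i+1) + 4)),
which is the closed form with n = i+1.
Hence, by induction on n, the claim holds for every n ≥ 1.

S(n) = n/(4(n + 4))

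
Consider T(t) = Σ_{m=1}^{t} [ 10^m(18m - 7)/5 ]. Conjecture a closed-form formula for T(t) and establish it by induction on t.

T(t) = 2·10^t(2t - 1) + 2

We claim T(t) = 2·10^t(2t - 1) + 2 for all t ≥ 1.
When t = 1: T(1) = 22, and the closed form gives 22. They agree.
Suppose the result is true for t = m, so T(m) = 2·10^m(2m - 1) + 2.
Then T(m+1) = T(m) + (10^m(36m + 22)) = (2·10^m(2m - 1) + 2) + (10^m(36m + 22)).
Simplifying, T(m+1) = 40·10^m·m + 20·10^m + 2 = 2·10^(m+1)(2(m+1) - 1) + 2,
which is the closed form with t = m+1.
This completes the induction.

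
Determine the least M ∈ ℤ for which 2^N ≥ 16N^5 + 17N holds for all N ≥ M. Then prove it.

At N = 28: 268435456 < 275366364, so the inequality fails and M ≥ 29. We prove 2^N ≥ 16N^5 + 17N for all N ≥ 29.
For the base case N = 29: 2^N = 536870912 and 16N^5 + 17N = 328178877, so 536870912 ≥ 328178877.
For the inductive step, assume it holds for an arbitrary p ≥ 29, so 2^p ≥ 16p^5 + 17p.
Then 2^(p + 1) = 2·(2^p) ≥ 2·(16p^5 + 17p).
Also, for p ≥ 29 we have 2·(16p^5 + 17p) ≥ 16(p+1)^5 + 17(p+1), since 2·(16p^5 + 17p) − (16(p+1)^5 + 17(p+1)) = 16p^5 - 80p^4 - 160p^3 - 160p^2 - 63p - 33, which is nonnegative for all p ≥ 29.
Combining, 2^(p + 1) ≥ 16(p+1)^5 + 17(p+1).
This completes the induction.
Hence the smallest such M is 29.

M = 29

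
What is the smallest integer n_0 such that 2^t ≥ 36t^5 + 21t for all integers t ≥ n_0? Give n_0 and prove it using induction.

n_0 = 30

At t = 29: 536870912 < 738401973, so the inequality fails and n_0 ≥ 30. We prove 2^t ≥ 36t^5 + 21t for all t ≥ 30.
Base case (t = 30): 2^t = 1073741824 and 36t^5 + 21t = 874800630, so 1073741824 ≥ 874800630.
For the inductive step, assume it holds for an arbitrary p ≥ 30, so 2^p ≥ 36p^5 + 21p.
Then 2^(p + 1) = 2·(2^p) ≥ 2·(36p^5 + 21p).
Also, for p ≥ 30 we have 2·(36p^5 + 21p) ≥ 36(p+1)^5 + 21(p+1), since 2·(36p^5 + 21p) − (36(p+1)^5 + 21(p+1)) = 36p^5 - 180p^4 - 360p^3 - 360p^2 - 159p - 57, which is nonnegative for all p ≥ 30.
Combining, 2^(p + 1) ≥ 36(p+1)^5 + 21(p+1).
By induction, the statement is established for all t ≥ 30.
Hence the smallest such n_0 is 30.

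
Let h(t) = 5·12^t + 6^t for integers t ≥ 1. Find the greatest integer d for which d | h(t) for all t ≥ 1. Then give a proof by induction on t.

d = 6

Computing the first values: h(1) = 66 and h(2) = 756; gcd(66, 756) = 6, so d ≤ 6.
We prove 6 | 5·12^t + 6^t for all t ≥ 1 by induction on t.
For the base case t = 1: h(1) = 66 = 6·(11), so 6 | h(1).
Inductive step: assume the claim holds for t = k, i.e. 6 | h(k). Then
h(k+1) − 12·h(k) = (5·12^(k+1) + 6^(k+1)) − 12·(5·12^k + 6^k) = (1)·6^k·(6 − 12) = (-6)·6^k. Since 6 | h(k) by the inductive hypothesis, 6 | 12·h(k); and 6 | -6 since -6 = 6·-1. Therefore 6 | h(k+1).
By induction, the statement is established for all t ≥ 1.
Therefore the largest such d is 6.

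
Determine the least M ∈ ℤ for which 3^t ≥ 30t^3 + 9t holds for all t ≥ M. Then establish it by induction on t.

M = 10

At t = 9: 19683 < 21951, so the inequality fails and M ≥ 10. We prove 3^t ≥ 30t^3 + 9t for all t ≥ 10.
When t = 10: 3^t = 59049 and 30t^3 + 9t = 30090, so 59049 ≥ 30090.
For the inductive step, assume it holds for an arbitrary p ≥ 10, so 3^p ≥ 30p^3 + 9p.
Then 3^(p + 1) = 3·(3^p) ≥ 3·(30p^3 + 9p).
Also, for p ≥ 10 we have 3·(30p^3 + 9p) ≥ 30(p+1)^3 + 9(p+1), since 3·(30p^3 + 9p) − (30(p+1)^3 + 9(p+1)) = 60p^3 - 90p^2 - 72p - 39, which is nonnegative for all p ≥ 10.
Combining, 3^(p + 1) ≥ 30(p+1)^3 + 9(p+1).
By the principle of mathematical induction, the result holds for all t ≥ 10.
Hence the smallest such M is 10.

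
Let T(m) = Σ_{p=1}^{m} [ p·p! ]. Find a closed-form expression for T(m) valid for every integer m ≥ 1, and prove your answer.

We claim T(m) = (m + 1)! - 1 for all m ≥ 1.
Base step (m = 1): T(1) = 1, and the closed form gives 1. They agree.
Suppose the result is true for m = p, so T(p) = (p + 1)! - 1.
Then T(p+1) = T(p) + ((p + 1)(p + 1)!) = ((p + 1)! - 1) + ((p + 1)(p + 1)!).
Simplifying, T(p+1) = ((p+1) + 1)! - 1,
which is the closed form with m = p+1.
This completes the induction.

T(m) = (m + 1)! - 1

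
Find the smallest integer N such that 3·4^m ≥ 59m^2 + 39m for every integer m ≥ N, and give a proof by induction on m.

N = 5

At m = 4: 768 < 1100, so the inequality fails and N ≥ 5. We prove 3·4^m ≥ 59m^2 + 39m for all m ≥ 5.
For the base case m = 5: 3·4^m = 3072 and 59m^2 + 39m = 1670, so 3072 ≥ 1670.
Inductive step: suppose the statement holds for some r ≥ 5, so 3·4^r ≥ 59r^2 + 39r.
Then 3·4^(r + 1) = 4·(3·4^r) ≥ 4·(59r^2 + 39r).
Also, for r ≥ 5 we have 4·(59r^2 + 39r) ≥ 59(r+1)^2 + 39(r+1), since 4·(59r^2 + 39r) − (59(r+1)^2 + 39(r+1)) = 177r^2 - r - 98, which is nonnegative for all r ≥ 5.
Combining, 3·4^(r + 1) ≥ 59(r+1)^2 + 39(r+1).
This completes the induction.
Hence the smallest such N is 5.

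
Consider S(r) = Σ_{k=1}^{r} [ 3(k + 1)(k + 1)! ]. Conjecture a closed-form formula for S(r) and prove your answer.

S(r) = 3(r + 2)! - 6

We claim S(r) = 3(r + 2)! - 6 for all r ≥ 1.
Base case (r = 1): S(1) = 12, and the closed form gives 12. They agree.
Inductive step: assume the claim holds for r = k, so S(k) = 3(k + 2)! - 6.
Then S(k+1) = S(k) + (3(k + 2)(k + 2)!) = (3(k + 2)! - 6) + (3(k + 2)(k + 2)!).
Simplifying, S(k+1) = 3((k+1) + 2)! - 6,
which is the closed form with r = k+1.
By the principle of mathematical induction, the result holds for all r ≥ 1.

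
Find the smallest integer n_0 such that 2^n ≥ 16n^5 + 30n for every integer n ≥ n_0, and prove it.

At n = 28: 268435456 < 275366728, so the inequality fails and n_0 ≥ 29. We prove 2^n ≥ 16n^5 + 30n for all n ≥ 29.
Base case (n = 29): 2^n = 536870912 and 16n^5 + 30n = 328179254, so 536870912 ≥ 328179254.
For the inductive step, assume it holds for an arbitrary j ≥ 29, so 2^j ≥ 16j^5 + 30j.
Then 2^(j + 1) = 2·(2^j) ≥ 2·(16j^5 + 30j).
Also, for j ≥ 29 we have 2·(16j^5 + 30j) ≥ 16(j+1)^5 + 30(j+1), since 2·(16j^5 + 30j) − (16(j+1)^5 + 30(j+1)) = 16j^5 - 80j^4 - 160j^3 - 160j^2 - 50j - 46, which is nonnegative for all j ≥ 29.
Combining, 2^(j + 1) ≥ 16(j+1)^5 + 30(j+1).
Hence, by induction on n, the claim holds for every n ≥ 29.
Hence the smallest such n_0 is 29.

n_0 = 29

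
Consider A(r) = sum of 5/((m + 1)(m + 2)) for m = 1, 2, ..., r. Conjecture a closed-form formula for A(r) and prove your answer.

A(r) = 5r/(2(r + 2))

We claim A(r) = 5r/(2(r + 2)) for all r ≥ 1.
For the base case r = 1: A(1) = 5/6, and the closed form gives 5/6. They agree.
Suppose the result is true for r = m, so A(m) = 5m/(2(m + 2)).
Then A(m+1) = A(m) + (5/((m + 2)(m + 3))) = (5m/(2(m + 2))) + (5/((m + 2)(m + 3))).
Simplifying, A(m+1) = 5(m + 1)/(2(m + 3)) = 5(m+1)/(2((m+1) + 2)),
which is the closed form with r = m+1.
By the principle of mathematical induction, the result holds for all r ≥ 1.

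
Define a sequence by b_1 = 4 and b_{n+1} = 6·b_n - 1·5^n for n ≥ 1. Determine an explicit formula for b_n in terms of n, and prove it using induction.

b_n = 5^n - 6^(n - 1)

Computing the first terms: b_1 = 4, b_2 = 19, b_3 = 89. This suggests b_n = 5^n - 6^(n - 1).
When n = 1: the formula gives 4 = 4 = b_1.
For the inductive step, assume it holds for an arbitrary j ≥ 1, so b_j = 5^j - 6^(j - 1).
Then b_{j+1} = 6·b_j - 1·5^j = 6·(5^j - 6^(j - 1)) - 1·5^j = 5^(j + 1) - 6^j = 5^(j+1) - 6^((j+1) - 1),
which is the claimed formula at n = j+1.
By the principle of mathematical induction, the result holds for all n ≥ 1.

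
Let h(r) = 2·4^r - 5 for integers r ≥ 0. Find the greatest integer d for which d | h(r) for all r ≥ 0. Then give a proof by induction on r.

Computing the first values: h(0) = -3 and h(1) = 3; gcd(-3, 3) = 3, so d ≤ 3.
We prove 3 | 2·4^r - 5 for all r ≥ 0 by induction on r.
Base step (r = 0): h(0) = -3 = 3·(-1), so 3 | h(0).
Suppose the result is true for r = k, i.e. 3 | h(k). Then
h(k+1) = 2·4^(k+1) - 5 = 4·(2·4^k - 5) + 15 = 4·h(k) + 15. The first term is divisible by 3 by the inductive hypothesis, and 15 is divisible by 3. Hence 3 | h(k+1).
By induction, the statement is established for all r ≥ 0.
Therefore the largest such d is 3.

d = 3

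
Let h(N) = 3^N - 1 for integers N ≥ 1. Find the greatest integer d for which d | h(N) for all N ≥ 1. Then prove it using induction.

Computing the first values: h(1) = 2 and h(2) = 8; gcd(2, 8) = 2, so d ≤ 2.
We prove 2 | 3^N - 1 for all N ≥ 1 by induction on N.
Base case (N = 1): h(1) = 2 = 2·(1), so 2 | h(1).
Inductive step: assume the claim holds for N = j, i.e. 2 | h(j). Then
3^{j+1} − 1^{j+1} = 3·3^j − 1·1^j = 3·(3^j − 1^j) + (2)·1^j. The first term is divisible by 2 by the inductive hypothesis, and the second term (2)·1^j is divisible by 2 since 2 | 2. Hence 2 | h(j+1).
Hence, by induction on N, the claim holds for every N ≥ 1.
Therefore the largest such d is 2.

d = 2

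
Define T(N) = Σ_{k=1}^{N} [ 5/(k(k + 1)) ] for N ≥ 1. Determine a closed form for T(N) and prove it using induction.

T(N) = 5N/(N + 1)

We claim T(N) = 5N/(N + 1) for all N ≥ 1.
Base step (N = 1): T(1) = 5/2, and the closed form gives 5/2. They agree.
For the inductive step, assume it holds for an arbitrary k ≥ 1, so T(k) = 5k/(k + 1).
Then T(k+1) = T(k) + (5/((k + 1)(k + 2))) = (5k/(k + 1)) + (5/((k + 1)(k + 2))).
Simplifying, T(k+1) = 5(k + 1)/(k + 2) = 5(k+1)/((k+1) + 1),
which is the closed form with N = k+1.
By induction, the statement is established for all N ≥ 1.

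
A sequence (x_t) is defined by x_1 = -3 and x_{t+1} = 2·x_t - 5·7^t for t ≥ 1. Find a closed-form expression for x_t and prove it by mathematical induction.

Computing the first terms: x_1 = -3, x_2 = -41, x_3 = -327. This suggests x_t = 2^(t + 1) - 7^t.
For the base case t = 1: the formula gives -3 = -3 = x_1.
Inductive step: assume the claim holds for t = p, so x_p = 2^(p + 1) - 7^p.
Then x_{p+1} = 2·x_p - 5·7^p = 2·(2^(p + 1) - 7^p) - 5·7^p = 2^(p + 2) - 7^(p + 1) = 2^((p+1) + 1) - 7^(p+1),
which is the claimed formula at t = p+1.
This completes the induction.

x_t = 2^(t + 1) - 7^t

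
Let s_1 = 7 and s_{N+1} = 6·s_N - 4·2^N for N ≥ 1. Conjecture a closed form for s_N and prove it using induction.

s_N = 2^N + 5·6^(N - 1)

Computing the first terms: s_1 = 7, s_2 = 34, s_3 = 188. This suggests s_N = 2^N + 5·6^(N - 1).
Base case (N = 1): the formula gives 7 = 7 = s_1.
Suppose the result is true for N = m, so s_m = 2^m + 5·6^(m - 1).
Then s_{m+1} = 6·s_m - 4·2^m = 6·(2^m + 5·6^(m - 1)) - 4·2^m = 2^(m + 1) + 5·6^m = 2^(m+1) + 5·6^((m+1) - 1),
which is the claimed formula at N = m+1.
This completes the induction.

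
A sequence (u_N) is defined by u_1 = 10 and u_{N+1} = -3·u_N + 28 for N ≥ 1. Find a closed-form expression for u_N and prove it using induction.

u_N = -(-3)^N + 7

Computing the first terms: u_1 = 10, u_2 = -2, u_3 = 34. This suggests u_N = -(-3)^N + 7.
When N = 1: the formula gives 10 = 10 = u_1.
For the inductive step, assume it holds for an arbitrary p ≥ 1, so u_p = -(-3)^p + 7.
Then u_{p+1} = -3·u_p + 28 = -3·(-(-3)^p + 7) + 28 = -(-3)^(p + 1) + 7,
which is the claimed formula at N = p+1.
By induction, the statement is established for all N ≥ 1.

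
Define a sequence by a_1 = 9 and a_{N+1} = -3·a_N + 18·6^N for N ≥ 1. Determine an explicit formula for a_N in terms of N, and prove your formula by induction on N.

a_N = (-3)^N + 2·6^N

Computing the first terms: a_1 = 9, a_2 = 81, a_3 = 405. This suggests a_N = (-3)^N + 2·6^N.
For the base case N = 1: the formula gives 9 = 9 = a_1.
Inductive step: suppose the statement holds for some r ≥ 1, so a_r = (-3)^r + 2·6^r.
Then a_{r+1} = -3·a_r + 18·6^r = -3·((-3)^r + 2·6^r) + 18·6^r = (-3)^(r + 1) + 2·6^(r + 1),
which is the claimed formula at N = r+1.
By the principle of mathematical induction, the result holds for all N ≥ 1.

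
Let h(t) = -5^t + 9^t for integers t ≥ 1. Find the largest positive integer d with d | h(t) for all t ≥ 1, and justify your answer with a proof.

d = 4

Computing the first values: h(1) = 4 and h(2) = 56; gcd(4, 56) = 4, so d ≤ 4.
We prove 4 | -5^t + 9^t for all t ≥ 1 by induction on t.
For the base case t = 1: h(1) = 4 = 4·(1), so 4 | h(1).
Inductive step: assume the claim holds for t = r, i.e. 4 | h(r). Then
9^{r+1} − 5^{r+1} = 9·9^r − 5·5^r = 9·(9^r − 5^r) + (4)·5^r. The first term is divisible by 4 by the inductive hypothesis, and the second term (4)·5^r is divisible by 4 since 4 | 4. Hence 4 | h(r+1).
By the principle of mathematical induction, the result holds for all t ≥ 1.
Therefore the largest such d is 4.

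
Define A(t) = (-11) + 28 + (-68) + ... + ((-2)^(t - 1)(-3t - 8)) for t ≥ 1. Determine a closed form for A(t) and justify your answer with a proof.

A(t) = (-2)^t(t + 3) - 3

We claim A(t) = (-2)^t(t + 3) - 3 for all t ≥ 1.
When t = 1: A(1) = -11, and the closed form gives -11. They agree.
Inductive step: suppose the statement holds for some m ≥ 1, so A(m) = (-2)^m(m + 3) - 3.
Then A(m+1) = A(m) + ((-2)^m(-3m - 11)) = ((-2)^m(m + 3) - 3) + ((-2)^m(-3m - 11)).
Simplifying, A(m+1) = -2(-2)^m·m - 8(-2)^m - 3 = (-2)^(m+1)((m+1) + 3) - 3,
which is the closed form with t = m+1.
Hence, by induction on t, the claim holds for every t ≥ 1.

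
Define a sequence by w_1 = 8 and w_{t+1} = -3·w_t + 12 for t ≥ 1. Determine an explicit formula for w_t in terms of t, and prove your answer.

Computing the first terms: w_1 = 8, w_2 = -12, w_3 = 48. This suggests w_t = 5(-3)^(t - 1) + 3.
When t = 1: the formula gives 8 = 8 = w_1.
For the inductive step, assume it holds for an arbitrary r ≥ 1, so w_r = 5(-3)^(r - 1) + 3.
Then w_{r+1} = -3·w_r + 12 = -3·(5(-3)^(r - 1) + 3) + 12 = 5(-3)^r + 3 = 5(-3)^((r+1) - 1) + 3,
which is the claimed formula at t = r+1.
By the principle of mathematical induction, the result holds for all t ≥ 1.

w_t = 5(-3)^(t - 1) + 3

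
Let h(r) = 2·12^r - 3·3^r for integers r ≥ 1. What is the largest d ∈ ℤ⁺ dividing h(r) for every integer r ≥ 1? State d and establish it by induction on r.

Computing the first values: h(1) = 15 and h(2) = 261; gcd(15, 261) = 3, so d ≤ 3.
We prove 3 | 2·12^r - 3·3^r for all r ≥ 1 by induction on r.
For the base case r = 1: h(1) = 15 = 3·(5), so 3 | h(1).
For the inductive step, assume it holds for an arbitrary m ≥ 1, i.e. 3 | h(m). Then
h(m+1) − 12·h(m) = (2·12^(m+1) - 3·3^(m+1)) − 12·(2·12^m - 3·3^m) = (-3)·3^m·(3 − 12) = (27)·3^m. Since 3 | h(m) by the inductive hypothesis, 3 | 12·h(m); and 3 | 27 since 27 = 3·9. Therefore 3 | h(m+1).
This completes the induction.
Therefore the largest such d is 3.

d = 3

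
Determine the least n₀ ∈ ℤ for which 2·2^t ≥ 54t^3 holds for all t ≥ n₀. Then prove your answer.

At t = 17: 262144 < 265302, so the inequality fails and n₀ ≥ 18. We prove 2·2^t ≥ 54t^3 for all t ≥ 18.
When t = 18: 2·2^t = 524288 and 54t^3 = 314928, so 524288 ≥ 314928.
Inductive step: assume the claim holds for t = k, so 2·2^k ≥ 54k^3.
Then 2·2^(k + 1) = 2·(2·2^k) ≥ 2·(54k^3).
Also, for k ≥ 18 we have 2·(54k^3) ≥ 54(k+1)^3, since 2 ≥ (1 + 1/k)^3 for all k ≥ 18.
Combining, 2·2^(k + 1) ≥ 54(k+1)^3.
Hence, by induction on t, the claim holds for every t ≥ 18.
Hence the smallest such n₀ is 18.

n₀ = 18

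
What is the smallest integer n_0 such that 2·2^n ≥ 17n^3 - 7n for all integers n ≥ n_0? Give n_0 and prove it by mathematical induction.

At n = 14: 32768 < 46550, so the inequality fails and n_0 ≥ 15. We prove 2·2^n ≥ 17n^3 - 7n for all n ≥ 15.
Base step (n = 15): 2·2^n = 65536 and 17n^3 - 7n = 57270, so 65536 ≥ 57270.
Suppose the result is true for n = j, so 2·2^j ≥ 17j^3 - 7j.
Then 2·2^(j + 1) = 2·(2·2^j) ≥ 2·(17j^3 - 7j).
Also, for j ≥ 15 we have 2·(17j^3 - 7j) ≥ 17(j+1)^3 - 7(j+1), since 2·(17j^3 - 7j) − (17(j+1)^3 - 7(j+1)) = 17j^3 - 51j^2 - 58j - 10, which is nonnegative for all j ≥ 15.
Combining, 2·2^(j + 1) ≥ 17(j+1)^3 - 7(j+1).
By induction, the statement is established for all n ≥ 15.
Hence the smallest such n_0 is 15.

n_0 = 15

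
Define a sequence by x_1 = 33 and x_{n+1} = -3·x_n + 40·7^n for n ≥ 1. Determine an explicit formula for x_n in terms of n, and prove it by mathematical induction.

Computing the first terms: x_1 = 33, x_2 = 181, x_3 = 1417. This suggests x_n = 5(-3)^(n - 1) + 4·7^n.
Base step (n = 1): the formula gives 33 = 33 = x_1.
For the inductive step, assume it holds for an arbitrary j ≥ 1, so x_j = 5(-3)^(j - 1) + 4·7^j.
Then x_{j+1} = -3·x_j + 40·7^j = -3·(5(-3)^(j - 1) + 4·7^j) + 40·7^j = 5(-3)^j + 4·7^(j + 1) = 5(-3)^((j+1) - 1) + 4·7^(j+1),
which is the claimed formula at n = j+1.
Hence, by induction on n, the claim holds for every n ≥ 1.

x_n = 5(-3)^(n - 1) + 4·7^n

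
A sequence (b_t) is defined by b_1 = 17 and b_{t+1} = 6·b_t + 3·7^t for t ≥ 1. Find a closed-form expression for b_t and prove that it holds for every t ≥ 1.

Computing the first terms: b_1 = 17, b_2 = 123, b_3 = 885. This suggests b_t = -4·6^(t - 1) + 3·7^t.
Base step (t = 1): the formula gives 17 = 17 = b_1.
Inductive step: suppose the statement holds for some k ≥ 1, so b_k = -4·6^(k - 1) + 3·7^k.
Then b_{k+1} = 6·b_k + 3·7^k = 6·(-4·6^(k - 1) + 3·7^k) + 3·7^k = -4·6^k + 3·7^(k + 1) = -4·6^((k+1) - 1) + 3·7^(k+1),
which is the claimed formula at t = k+1.
Hence, by induction on t, the claim holds for every t ≥ 1.

b_t = -4·6^(t - 1) + 3·7^t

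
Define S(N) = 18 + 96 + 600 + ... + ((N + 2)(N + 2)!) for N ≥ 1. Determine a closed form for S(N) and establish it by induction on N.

We claim S(N) = (N + 3)! - 6 for all N ≥ 1.
Base case (N = 1): S(1) = 18, and the closed form gives 18. They agree.
For the inductive step, assume it holds for an arbitrary m ≥ 1, so S(m) = (m + 3)! - 6.
Then S(m+1) = S(m) + ((m + 3)(m + 3)!) = ((m + 3)! - 6) + ((m + 3)(m + 3)!).
Simplifying, S(m+1) = ((m+1) + 3)! - 6,
which is the closed form with N = m+1.
By induction, the statement is established for all N ≥ 1.

S(N) = (N + 3)! - 6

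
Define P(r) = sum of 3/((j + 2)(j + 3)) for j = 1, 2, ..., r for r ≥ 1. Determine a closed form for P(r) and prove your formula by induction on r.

P(r) = r/(r + 3)

We claim P(r) = r/(r + 3) for all r ≥ 1.
For the base case r = 1: P(1) = 1/4, and the closed form gives 1/4. They agree.
Suppose the result is true for r = j, so P(j) = j/(j + 3).
Then P(j+1) = P(j) + (3/((j + 3)(j + 4))) = (j/(j + 3)) + (3/((j + 3)(j + 4))).
Simplifying, P(j+1) = (j + 1)/(j + 4) = (j+1)/((j+1) + 3),
which is the closed form with r = j+1.
By the principle of mathematical induction, the result holds for all r ≥ 1.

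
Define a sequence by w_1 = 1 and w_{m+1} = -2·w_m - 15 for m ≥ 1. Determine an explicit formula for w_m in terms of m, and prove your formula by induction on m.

Computing the first terms: w_1 = 1, w_2 = -17, w_3 = 19. This suggests w_m = -3(-2)^m - 5.
For the base case m = 1: the formula gives 1 = 1 = w_1.
For the inductive step, assume it holds for an arbitrary j ≥ 1, so w_j = -3(-2)^j - 5.
Then w_{j+1} = -2·w_j - 15 = -2·(-3(-2)^j - 5) - 15 = -3(-2)^(j + 1) - 5,
which is the claimed formula at m = j+1.
This completes the induction.

w_m = -3(-2)^m - 5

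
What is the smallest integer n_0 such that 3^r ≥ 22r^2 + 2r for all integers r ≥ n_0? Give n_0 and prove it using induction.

At r = 6: 729 < 804, so the inequality fails and n_0 ≥ 7. We prove 3^r ≥ 22r^2 + 2r for all r ≥ 7.
Base case (r = 7): 3^r = 2187 and 22r^2 + 2r = 1092, so 2187 ≥ 1092.
Inductive step: suppose the statement holds for some p ≥ 7, so 3^p ≥ 22p^2 + 2p.
Then 3^(p + 1) = 3·(3^p) ≥ 3·(22p^2 + 2p).
Also, for p ≥ 7 we have 3·(22p^2 + 2p) ≥ 22(p+1)^2 + 2(p+1), since 3·(22p^2 + 2p) − (22(p+1)^2 + 2(p+1)) = 44p^2 - 40p - 24, which is nonnegative for all p ≥ 7.
Combining, 3^(p + 1) ≥ 22(p+1)^2 + 2(p+1).
This completes the induction.
Hence the smallest such n_0 is 7.

n_0 = 7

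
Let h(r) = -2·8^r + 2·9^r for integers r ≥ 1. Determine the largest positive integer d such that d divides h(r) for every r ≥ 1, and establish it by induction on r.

d = 2

Computing the first values: h(1) = 2 and h(2) = 34; gcd(2, 34) = 2, so d ≤ 2.
We prove 2 | -2·8^r + 2·9^r for all r ≥ 1 by induction on r.
For the base case r = 1: h(1) = 2 = 2·(1), so 2 | h(1).
Inductive step: assume the claim holds for r = i, i.e. 2 | h(i). Then
h(i+1) − 9·h(i) = (-2·8^(i+1) + 2·9^(i+1)) − 9·(-2·8^i + 2·9^i) = (-2)·8^i·(8 − 9) = (2)·8^i. Since 2 | h(i) by the inductive hypothesis, 2 | 9·h(i); and 2 | 2 since 2 = 2·1. Therefore 2 | h(i+1).
This completes the induction.
Therefore the largest such d is 2.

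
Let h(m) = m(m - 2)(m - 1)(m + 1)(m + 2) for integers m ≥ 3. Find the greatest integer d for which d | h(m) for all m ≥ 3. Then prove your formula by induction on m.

d = 120

Computing the first values: h(3) = 120 and h(4) = 720; gcd(120, 720) = 120, so d ≤ 120.
We prove 120 | m(m - 2)(m - 1)(m + 1)(m + 2) for all m ≥ 3 by induction on m.
For the base case m = 3: h(3) = 120 = 120·(1), so 120 | h(3).
For the inductive step, assume it holds for an arbitrary r ≥ 3, i.e. 120 | h(r). Then
h(r+1) − h(r) = (r-1)·r·(r+1)·(r+2)·(r+3) − (r-2)·(r-1)·r·(r+1)·(r+2) = (r-1)·r·(r+1)·(r+2)·[(r+3) − (r-2)] = 5·(r-1)·r·(r+1)·(r+2). The product of 4 consecutive integers is divisible by (4)! = 24, so h(r+1) − h(r) is divisible by 5·24 = 120. By the inductive hypothesis 120 | h(r), hence 120 | h(r+1).
By induction, the statement is established for all m ≥ 3.
Therefore the largest such d is 120.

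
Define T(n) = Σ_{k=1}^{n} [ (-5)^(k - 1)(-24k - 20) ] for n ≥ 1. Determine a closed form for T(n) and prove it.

We claim T(n) = 4(-5)^n(n + 1) - 4 for all n ≥ 1.
For the base case n = 1: T(1) = -44, and the closed form gives -44. They agree.
Suppose the result is true for n = k, so T(k) = 4(-5)^k(k + 1) - 4.
Then T(k+1) = T(k) + ((-5)^k(-24k - 44)) = (4(-5)^k(k + 1) - 4) + ((-5)^k(-24k - 44)).
Simplifying, T(k+1) = -20(-5)^k·k - 40(-5)^k - 4 = 4(-5)^(k+1)((k+1) + 1) - 4,
which is the closed form with n = k+1.
By the principle of mathematical induction, the result holds for all n ≥ 1.

T(n) = 4(-5)^n(n + 1) - 4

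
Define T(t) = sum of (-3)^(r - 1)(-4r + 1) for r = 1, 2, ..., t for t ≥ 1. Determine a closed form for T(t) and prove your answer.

T(t) = (-3)^t·t

We claim T(t) = (-3)^t·t for all t ≥ 1.
Base step (t = 1): T(1) = -3, and the closed form gives -3. They agree.
Inductive step: suppose the statement holds for some r ≥ 1, so T(r) = (-3)^r·r.
Then T(r+1) = T(r) + ((-3)^r(-4r - 3)) = ((-3)^r·r) + ((-3)^r(-4r - 3)).
Simplifying, T(r+1) = (-3)^(r + 1)(r + 1) = (-3)^(r+1)·(r+1),
which is the closed form with t = r+1.
Hence, by induction on t, the claim holds for every t ≥ 1.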